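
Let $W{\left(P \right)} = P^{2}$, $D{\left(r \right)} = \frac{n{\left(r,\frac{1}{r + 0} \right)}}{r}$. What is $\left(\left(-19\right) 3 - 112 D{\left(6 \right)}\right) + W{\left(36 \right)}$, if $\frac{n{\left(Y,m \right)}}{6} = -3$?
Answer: $1575$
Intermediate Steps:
$n{\left(Y,m \right)} = -18$ ($n{\left(Y,m \right)} = 6 \left(-3\right) = -18$)
$D{\left(r \right)} = - \frac{18}{r}$
$\left(\left(-19\right) 3 - 112 D{\left(6 \right)}\right) + W{\left(36 \right)} = \left(\left(-19\right) 3 - 112 \left(- \frac{18}{6}\right)\right) + 36^{2} = \left(-57 - 112 \left(\left(-18\right) \frac{1}{6}\right)\right) + 1296 = \left(-57 - -336\right) + 1296 = \left(-57 + 336\right) + 1296 = 279 + 1296 = 1575$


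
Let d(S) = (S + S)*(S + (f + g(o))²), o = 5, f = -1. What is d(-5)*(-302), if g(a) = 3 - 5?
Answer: 12080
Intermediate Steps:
g(a) = -2
d(S) = 2*S*(9 + S) (d(S) = (S + S)*(S + (-1 - 2)²) = (2*S)*(S + (-3)²) = (2*S)*(S + 9) = (2*S)*(9 + S) = 2*S*(9 + S))
d(-5)*(-302) = (2*(-5)*(9 - 5))*(-302) = (2*(-5)*4)*(-302) = -40*(-302) = 12080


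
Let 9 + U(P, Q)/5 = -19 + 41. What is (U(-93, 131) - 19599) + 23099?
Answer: 3565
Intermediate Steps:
U(P, Q) = 65 (U(P, Q) = -45 + 5*(-19 + 41) = -45 + 5*22 = -45 + 110 = 65)
(U(-93, 131) - 19599) + 23099 = (65 - 19599) + 23099 = -19534 + 23099 = 3565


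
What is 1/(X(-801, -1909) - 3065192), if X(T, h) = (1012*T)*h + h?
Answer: 1/1544391207 ≈ 6.4750e-10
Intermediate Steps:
X(T, h) = h + 1012*T*h (X(T, h) = 1012*T*h + h = h + 1012*T*h)
1/(X(-801, -1909) - 3065192) = 1/(-1909*(1 + 1012*(-801)) - 3065192) = 1/(-1909*(1 - 810612) - 3065192) = 1/(-1909*(-810611) - 3065192) = 1/(1547456399 - 3065192) = 1/1544391207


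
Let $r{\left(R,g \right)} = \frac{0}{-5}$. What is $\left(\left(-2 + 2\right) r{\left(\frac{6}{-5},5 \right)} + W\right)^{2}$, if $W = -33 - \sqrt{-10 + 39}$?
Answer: $\left(33 + \sqrt{29}\right)^{2} \approx 1473.4$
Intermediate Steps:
$r{\left(R,g \right)} = 0$ ($r{\left(R,g \right)} = 0 \left(- \frac{1}{5}\right) = 0$)
$W = -33 - \sqrt{29} \approx -38.385$
$\left(\left(-2 + 2\right) r{\left(\frac{6}{-5},5 \right)} + W\right)^{2} = \left(\left(-2 + 2\right) 0 - \left(33 + \sqrt{29}\right)\right)^{2} = \left(0 \cdot 0 - \left(33 + \sqrt{29}\right)\right)^{2} = \left(0 - \left(33 + \sqrt{29}\right)\right)^{2} = \left(-33 - \sqrt{29}\right)^{2}$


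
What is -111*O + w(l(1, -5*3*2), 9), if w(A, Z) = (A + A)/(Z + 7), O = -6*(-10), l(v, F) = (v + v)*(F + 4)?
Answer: -13333/2 ≈ -6666.5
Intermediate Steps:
l(v, F) = 2*v*(4 + F) (l(v, F) = (2*v)*(4 + F) = 2*v*(4 + F))
O = 60
w(A, Z) = 2*A/(7 + Z) (w(A, Z) = (2*A)/(7 + Z) = 2*A/(7 + Z))
-111*O + w(l(1, -5*3*2), 9) = -111*60 + 2*(2*1*(4 - 5*3*2))/(7 + 9) = -6660 + 2*(2*1*(4 - 15*2))/16 = -6660 + 2*(2*1*(4 - 30))*(1/16) = -6660 + 2*(2*1*(-26))*(1/16) = -6660 + 2*(-52)*(1/16) = -6660 - 13/2 = -13333/2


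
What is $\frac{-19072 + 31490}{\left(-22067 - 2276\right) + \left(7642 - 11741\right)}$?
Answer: $- \frac{6209}{14221} \approx -0.43661$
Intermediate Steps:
$\frac{-19072 + 31490}{\left(-22067 - 2276\right) + \left(7642 - 11741\right)} = \frac{12418}{-24343 - 4099} = \frac{12418}{-28442} = 12418 \left(- \frac{1}{28442}\right) = - \frac{6209}{14221}$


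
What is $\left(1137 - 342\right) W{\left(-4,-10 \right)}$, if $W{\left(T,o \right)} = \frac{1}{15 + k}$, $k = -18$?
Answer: $-265$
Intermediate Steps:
$W{\left(T,o \right)} = - \frac{1}{3}$ ($W{\left(T,o \right)} = \frac{1}{15 - 18} = \frac{1}{-3} = - \frac{1}{3}$)
$\left(1137 - 342\right) W{\left(-4,-10 \right)} = \left(1137 - 342\right) \left(- \frac{1}{3}\right) = 795 \left(- \frac{1}{3}\right) = -265$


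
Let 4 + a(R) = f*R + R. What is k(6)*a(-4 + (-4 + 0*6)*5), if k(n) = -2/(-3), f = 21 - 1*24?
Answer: 88/3 ≈ 29.333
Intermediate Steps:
f = -3 (f = 21 - 24 = -3)
a(R) = -4 - 2*R (a(R) = -4 + (-3*R + R) = -4 - 2*R)
k(n) = ⅔ (k(n) = -2*(-⅓) = ⅔)
k(6)*a(-4 + (-4 + 0*6)*5) = 2*(-4 - 2*(-4 + (-4 + 0*6)*5))/3 = 2*(-4 - 2*(-4 + (-4 + 0)*5))/3 = 2*(-4 - 2*(-4 - 4*5))/3 = 2*(-4 - 2*(-4 - 20))/3 = 2*(-4 - 2*(-24))/3 = 2*(-4 + 48)/3 = (⅔)*44 = 88/3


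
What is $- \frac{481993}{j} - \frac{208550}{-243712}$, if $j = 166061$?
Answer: $- \frac{5916818319}{2890789888} \approx -2.0468$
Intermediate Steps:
$- \frac{481993}{j} - \frac{208550}{-243712} = - \frac{481993}{166061} - \frac{208550}{-243712} = \left(-481993\right) \frac{1}{166061} - - \frac{104275}{121856} = - \frac{481993}{166061} + \frac{104275}{121856} = - \frac{5916818319}{2890789888}$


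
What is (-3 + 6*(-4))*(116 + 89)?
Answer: -5535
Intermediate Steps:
(-3 + 6*(-4))*(116 + 89) = (-3 - 24)*205 = -27*205 = -5535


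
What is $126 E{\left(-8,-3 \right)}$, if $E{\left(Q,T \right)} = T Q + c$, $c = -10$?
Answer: $1764$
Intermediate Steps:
$E{\left(Q,T \right)} = -10 + Q T$ ($E{\left(Q,T \right)} = T Q - 10 = Q T - 10 = -10 + Q T$)
$126 E{\left(-8,-3 \right)} = 126 \left(-10 - -24\right) = 126 \left(-10 + 24\right) = 126 \cdot 14 = 1764$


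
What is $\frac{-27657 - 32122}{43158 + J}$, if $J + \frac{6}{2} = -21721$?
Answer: $- \frac{59779}{21434} \approx -2.789$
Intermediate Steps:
$J = -21724$ ($J = -3 - 21721 = -21724$)
$\frac{-27657 - 32122}{43158 + J} = \frac{-27657 - 32122}{43158 - 21724} = - \frac{59779}{21434}$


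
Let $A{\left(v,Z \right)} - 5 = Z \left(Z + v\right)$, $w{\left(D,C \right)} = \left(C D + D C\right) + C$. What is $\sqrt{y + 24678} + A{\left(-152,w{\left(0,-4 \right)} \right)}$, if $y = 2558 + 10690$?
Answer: $629 + 21 \sqrt{86} \approx 823.75$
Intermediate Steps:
$y = 13248$
$w{\left(D,C \right)} = C + 2 C D$ ($w{\left(D,C \right)} = \left(C D + C D\right) + C = 2 C D + C = C + 2 C D$)
$A{\left(v,Z \right)} = 5 + Z \left(Z + v\right)$
$\sqrt{y + 24678} + A{\left(-152,w{\left(0,-4 \right)} \right)} = \sqrt{13248 + 24678} + \left(5 + \left(- 4 \left(1 + 2 \cdot 0\right)\right)^{2} + - 4 \left(1 + 2 \cdot 0\right) \left(-152\right)\right) = \sqrt{37926} + \left(5 + \left(- 4 \left(1 + 0\right)\right)^{2} + - 4 \left(1 + 0\right) \left(-152\right)\right) = 21 \sqrt{86} + \left(5 + \left(\left(-4\right) 1\right)^{2} + \left(-4\right) 1 \left(-152\right)\right) = 21 \sqrt{86} + \left(5 + \left(-4\right)^{2} - -608\right) = 21 \sqrt{86} + \left(5 + 16 + 608\right) = 21 \sqrt{86} + 629 = 629 + 21 \sqrt{86}$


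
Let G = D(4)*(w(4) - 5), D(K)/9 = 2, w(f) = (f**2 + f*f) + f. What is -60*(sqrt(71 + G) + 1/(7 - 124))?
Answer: 20/39 - 60*sqrt(629) ≈ -1504.3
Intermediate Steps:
w(f) = f + 2*f**2 (w(f) = (f**2 + f**2) + f = 2*f**2 + f = f + 2*f**2)
D(K) = 18 (D(K) = 9*2 = 18)
G = 558 (G = 18*(4*(1 + 2*4) - 5) = 18*(4*(1 + 8) - 5) = 18*(4*9 - 5) = 18*(36 - 5) = 18*31 = 558)
-60*(sqrt(71 + G) + 1/(7 - 124)) = -60*(sqrt(71 + 558) + 1/(7 - 124)) = -60*(sqrt(629) + 1/(-117)) = -60*(sqrt(629) - 1/117) = -60*(-1/117 + sqrt(629)) = 20/39 - 60*sqrt(629)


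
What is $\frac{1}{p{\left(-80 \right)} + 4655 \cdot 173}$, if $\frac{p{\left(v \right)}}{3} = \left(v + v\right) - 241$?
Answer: $\frac{1}{804112} \approx 1.2436 \cdot 10^{-6}$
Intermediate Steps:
$p{\left(v \right)} = -723 + 6 v$ ($p{\left(v \right)} = 3 \left(\left(v + v\right) - 241\right) = 3 \left(2 v - 241\right) = 3 \left(-241 + 2 v\right) = -723 + 6 v$)
$\frac{1}{p{\left(-80 \right)} + 4655 \cdot 173} = \frac{1}{\left(-723 + 6 \left(-80\right)\right) + 4655 \cdot 173} = \frac{1}{\left(-723 - 480\right) + 805315} = \frac{1}{-1203 + 805315} = \frac{1}{804112}$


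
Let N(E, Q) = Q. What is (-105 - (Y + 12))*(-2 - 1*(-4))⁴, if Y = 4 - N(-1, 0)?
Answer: -1936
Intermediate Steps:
Y = 4 (Y = 4 - 1*0 = 4 + 0 = 4)
(-105 - (Y + 12))*(-2 - 1*(-4))⁴ = (-105 - (4 + 12))*(-2 - 1*(-4))⁴ = (-105 - 1*16)*(-2 + 4)⁴ = (-105 - 16)*2⁴ = -121*16 = -1936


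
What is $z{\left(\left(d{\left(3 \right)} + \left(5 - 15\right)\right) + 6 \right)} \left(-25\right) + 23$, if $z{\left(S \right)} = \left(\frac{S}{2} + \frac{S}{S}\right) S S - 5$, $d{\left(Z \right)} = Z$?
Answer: $\frac{271}{2} \approx 135.5$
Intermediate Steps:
$z{\left(S \right)} = -5 + S^{2} \left(1 + \frac{S}{2}\right)$ ($z{\left(S \right)} = \left(S \frac{1}{2} + 1\right) S S - 5 = \left(\frac{S}{2} + 1\right) S S - 5 = \left(1 + \frac{S}{2}\right) S S - 5 = S \left(1 + \frac{S}{2}\right) S - 5 = S^{2} \left(1 + \frac{S}{2}\right) - 5 = -5 + S^{2} \left(1 + \frac{S}{2}\right)$)
$z{\left(\left(d{\left(3 \right)} + \left(5 - 15\right)\right) + 6 \right)} \left(-25\right) + 23 = \left(-5 + \left(\left(3 + \left(5 - 15\right)\right) + 6\right)^{2} + \frac{\left(\left(3 + \left(5 - 15\right)\right) + 6\right)^{3}}{2}\right) \left(-25\right) + 23 = \left(-5 + \left(\left(3 - 10\right) + 6\right)^{2} + \frac{\left(\left(3 - 10\right) + 6\right)^{3}}{2}\right) \left(-25\right) + 23 = \left(-5 + \left(-7 + 6\right)^{2} + \frac{\left(-7 + 6\right)^{3}}{2}\right) \left(-25\right) + 23 = \left(-5 + \left(-1\right)^{2} + \frac{\left(-1\right)^{3}}{2}\right) \left(-25\right) + 23 = \left(-5 + 1 + \frac{1}{2} \left(-1\right)\right) \left(-25\right) + 23 = \left(-5 + 1 - \frac{1}{2}\right) \left(-25\right) + 23 = \left(- \frac{9}{2}\right) \left(-25\right) + 23 = \frac{225}{2} + 23 = \frac{271}{2}$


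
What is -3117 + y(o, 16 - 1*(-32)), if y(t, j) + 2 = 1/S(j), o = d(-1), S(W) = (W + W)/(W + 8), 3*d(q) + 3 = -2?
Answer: -37421/12 ≈ -3118.4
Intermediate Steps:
d(q) = -5/3 (d(q) = -1 + (1/3)*(-2) = -1 - 2/3 = -5/3)
S(W) = 2*W/(8 + W) (S(W) = (2*W)/(8 + W) = 2*W/(8 + W))
o = -5/3 ≈ -1.6667
y(t, j) = -2 + (8 + j)/(2*j) (y(t, j) = -2 + 1/(2*j/(8 + j)) = -2 + (8 + j)/(2*j))
-3117 + y(o, 16 - 1*(-32)) = -3117 + (-3/2 + 4/(16 - 1*(-32))) = -3117 + (-3/2 + 4/(16 + 32)) = -3117 + (-3/2 + 4/48) = -3117 + (-3/2 + 4*(1/48)) = -3117 + (-3/2 + 1/12) = -3117 - 17/12 = -37421/12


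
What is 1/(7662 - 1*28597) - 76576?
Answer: -1603118561/20935 ≈ -76576.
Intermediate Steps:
1/(7662 - 1*28597) - 76576 = 1/(7662 - 28597) - 76576 = 1/(-20935) - 76576 = -1/20935 - 76576 = -1603118561/20935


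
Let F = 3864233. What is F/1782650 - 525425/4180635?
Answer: 3043659770341/1490521796550 ≈ 2.0420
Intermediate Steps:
F/1782650 - 525425/4180635 = 3864233/1782650 - 525425/4180635 = 3864233*(1/1782650) - 525425*1/4180635 = 3864233/1782650 - 105085/836127 = 3043659770341/1490521796550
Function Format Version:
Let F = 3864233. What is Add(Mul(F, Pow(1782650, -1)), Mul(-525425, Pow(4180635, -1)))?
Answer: Rational(3043659770341, 1490521796550) ≈ 2.0420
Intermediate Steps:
Add(Mul(F, Pow(1782650, -1)), Mul(-525425, Pow(4180635, -1))) = Add(Mul(3864233, Pow(1782650, -1)), Mul(-525425, Pow(4180635, -1))) = Add(Mul(3864233, Rational(1, 1782650)), Mul(-525425, Rational(1, 4180635))) = Add(Rational(3864233, 1782650), Rational(-105085, 836127)) = Rational(3043659770341, 1490521796550)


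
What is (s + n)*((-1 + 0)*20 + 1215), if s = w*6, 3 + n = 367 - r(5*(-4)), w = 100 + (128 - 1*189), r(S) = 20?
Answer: 690710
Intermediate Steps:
w = 39 (w = 100 + (128 - 189) = 100 - 61 = 39)
n = 344 (n = -3 + (367 - 1*20) = -3 + (367 - 20) = -3 + 347 = 344)
s = 234 (s = 39*6 = 234)
(s + n)*((-1 + 0)*20 + 1215) = (234 + 344)*((-1 + 0)*20 + 1215) = 578*(-1*20 + 1215) = 578*(-20 + 1215) = 578*1195 = 690710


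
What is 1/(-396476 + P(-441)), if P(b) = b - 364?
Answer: -1/397281 ≈ -2.5171e-6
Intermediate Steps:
P(b) = -364 + b
1/(-396476 + P(-441)) = 1/(-396476 + (-364 - 441)) = 1/(-396476 - 805) = 1/(-397281) = -1/397281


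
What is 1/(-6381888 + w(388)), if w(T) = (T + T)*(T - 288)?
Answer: -1/6304288 ≈ -1.5862e-7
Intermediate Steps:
w(T) = 2*T*(-288 + T) (w(T) = (2*T)*(-288 + T) = 2*T*(-288 + T))
1/(-6381888 + w(388)) = 1/(-6381888 + 2*388*(-288 + 388)) = 1/(-6381888 + 2*388*100) = 1/(-6381888 + 77600) = 1/(-6304288) = -1/6304288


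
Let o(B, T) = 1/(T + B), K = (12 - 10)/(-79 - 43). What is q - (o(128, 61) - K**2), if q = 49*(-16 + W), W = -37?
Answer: -1826393125/703269 ≈ -2597.0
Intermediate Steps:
K = -1/61 (K = 2/(-122) = 2*(-1/122) = -1/61 ≈ -0.016393)
q = -2597 (q = 49*(-16 - 37) = 49*(-53) = -2597)
o(B, T) = 1/(B + T)
q - (o(128, 61) - K**2) = -2597 - (1/(128 + 61) - (-1/61)**2) = -2597 - (1/189 - 1*1/3721) = -2597 - (1/189 - 1/3721) = -2597 - 1*3532/703269 = -2597 - 3532/703269 = -1826393125/703269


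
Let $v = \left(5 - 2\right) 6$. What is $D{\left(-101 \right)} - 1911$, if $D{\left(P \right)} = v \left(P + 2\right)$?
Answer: $-3693$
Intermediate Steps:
$v = 18$ ($v = 3 \cdot 6 = 18$)
$D{\left(P \right)} = 36 + 18 P$ ($D{\left(P \right)} = 18 \left(P + 2\right) = 18 \left(2 + P\right) = 36 + 18 P$)
$D{\left(-101 \right)} - 1911 = \left(36 + 18 \left(-101\right)\right) - 1911 = \left(36 - 1818\right) - 1911 = -1782 - 1911 = -3693$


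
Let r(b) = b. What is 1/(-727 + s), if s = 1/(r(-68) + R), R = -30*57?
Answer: -1778/1292607 ≈ -0.0013755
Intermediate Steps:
R = -1710
s = -1/1778 (s = 1/(-68 - 1710) = 1/(-1778) = -1/1778 ≈ -0.00056243)
1/(-727 + s) = 1/(-727 - 1/1778) = 1/(-1292607/1778) = -1778/1292607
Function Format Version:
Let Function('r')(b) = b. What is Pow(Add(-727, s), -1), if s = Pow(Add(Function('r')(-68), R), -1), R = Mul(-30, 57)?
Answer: Rational(-1778, 1292607) ≈ -0.0013755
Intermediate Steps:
R = -1710
s = Rational(-1, 1778) (s = Pow(Add(-68, -1710), -1) = Pow(-1778, -1) = Rational(-1, 1778) ≈ -0.00056243)
Pow(Add(-727, s), -1) = Pow(Add(-727, Rational(-1, 1778)), -1) = Pow(Rational(-1292607, 1778), -1) = Rational(-1778, 1292607)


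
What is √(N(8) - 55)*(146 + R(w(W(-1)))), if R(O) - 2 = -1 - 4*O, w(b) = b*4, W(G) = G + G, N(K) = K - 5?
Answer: 358*I*√13 ≈ 1290.8*I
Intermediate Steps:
N(K) = -5 + K
W(G) = 2*G
w(b) = 4*b
R(O) = 1 - 4*O (R(O) = 2 + (-1 - 4*O) = 1 - 4*O)
√(N(8) - 55)*(146 + R(w(W(-1)))) = √((-5 + 8) - 55)*(146 + (1 - 16*2*(-1))) = √(3 - 55)*(146 + (1 - 16*(-2))) = √(-52)*(146 + (1 - 4*(-8))) = (2*I*√13)*(146 + (1 + 32)) = (2*I*√13)*(146 + 33) = (2*I*√13)*179 = 358*I*√13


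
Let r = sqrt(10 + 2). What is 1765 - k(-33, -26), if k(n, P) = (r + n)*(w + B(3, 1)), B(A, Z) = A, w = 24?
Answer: 2656 - 54*sqrt(3) ≈ 2562.5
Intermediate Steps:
r = 2*sqrt(3) (r = sqrt(12) = 2*sqrt(3) ≈ 3.4641)
k(n, P) = 27*n + 54*sqrt(3) (k(n, P) = (2*sqrt(3) + n)*(24 + 3) = (n + 2*sqrt(3))*27 = 27*n + 54*sqrt(3))
1765 - k(-33, -26) = 1765 - (27*(-33) + 54*sqrt(3)) = 1765 - (-891 + 54*sqrt(3)) = 1765 + (891 - 54*sqrt(3)) = 2656 - 54*sqrt(3)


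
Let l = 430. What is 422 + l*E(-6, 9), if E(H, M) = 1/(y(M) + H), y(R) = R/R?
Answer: 336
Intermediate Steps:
y(R) = 1
E(H, M) = 1/(1 + H)
422 + l*E(-6, 9) = 422 + 430/(1 - 6) = 422 + 430/(-5) = 422 + 430*(-⅕) = 422 - 86 = 336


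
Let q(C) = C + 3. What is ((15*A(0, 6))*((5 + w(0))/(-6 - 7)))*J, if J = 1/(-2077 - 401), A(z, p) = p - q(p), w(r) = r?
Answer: -75/10738 ≈ -0.0069845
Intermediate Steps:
q(C) = 3 + C
A(z, p) = -3 (A(z, p) = p - (3 + p) = p + (-3 - p) = -3)
J = -1/2478 (J = 1/(-2478) = -1/2478 ≈ -0.00040355)
((15*A(0, 6))*((5 + w(0))/(-6 - 7)))*J = ((15*(-3))*((5 + 0)/(-6 - 7)))*(-1/2478) = -225/(-13)*(-1/2478) = -225*(-1)/13*(-1/2478) = -45*(-5/13)*(-1/2478) = (225/13)*(-1/2478) = -75/10738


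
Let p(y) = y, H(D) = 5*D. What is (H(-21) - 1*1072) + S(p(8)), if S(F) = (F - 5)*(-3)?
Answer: -1186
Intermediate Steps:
S(F) = 15 - 3*F (S(F) = (-5 + F)*(-3) = 15 - 3*F)
(H(-21) - 1*1072) + S(p(8)) = (5*(-21) - 1*1072) + (15 - 3*8) = (-105 - 1072) + (15 - 24) = -1177 - 9 = -1186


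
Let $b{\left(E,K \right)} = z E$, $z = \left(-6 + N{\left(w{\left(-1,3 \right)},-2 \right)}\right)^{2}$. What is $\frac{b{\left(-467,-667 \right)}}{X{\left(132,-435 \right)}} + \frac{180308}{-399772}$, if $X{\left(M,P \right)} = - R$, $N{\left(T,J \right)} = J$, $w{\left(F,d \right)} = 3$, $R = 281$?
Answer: $\frac{2974429747}{28083983} \approx 105.91$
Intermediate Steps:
$X{\left(M,P \right)} = -281$ ($X{\left(M,P \right)} = \left(-1\right) 281 = -281$)
$z = 64$ ($z = \left(-6 - 2\right)^{2} = \left(-8\right)^{2} = 64$)
$b{\left(E,K \right)} = 64 E$
$\frac{b{\left(-467,-667 \right)}}{X{\left(132,-435 \right)}} + \frac{180308}{-399772} = \frac{64 \left(-467\right)}{-281} + \frac{180308}{-399772} = \left(-29888\right) \left(- \frac{1}{281}\right) + 180308 \left(- \frac{1}{399772}\right) = \frac{29888}{281} - \frac{45077}{99943} = \frac{2974429747}{28083983}$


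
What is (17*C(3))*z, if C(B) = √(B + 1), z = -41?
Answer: -1394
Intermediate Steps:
C(B) = √(1 + B)
(17*C(3))*z = (17*√(1 + 3))*(-41) = (17*√4)*(-41) = (17*2)*(-41) = 34*(-41) = -1394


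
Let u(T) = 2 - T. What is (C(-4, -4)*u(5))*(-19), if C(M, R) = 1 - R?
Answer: 285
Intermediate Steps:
(C(-4, -4)*u(5))*(-19) = ((1 - 1*(-4))*(2 - 1*5))*(-19) = ((1 + 4)*(2 - 5))*(-19) = (5*(-3))*(-19) = -15*(-19) = 285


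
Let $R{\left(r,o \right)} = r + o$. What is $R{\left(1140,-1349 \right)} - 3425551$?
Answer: $-3425760$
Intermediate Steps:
$R{\left(r,o \right)} = o + r$
$R{\left(1140,-1349 \right)} - 3425551 = \left(-1349 + 1140\right) - 3425551 = -209 - 3425551 = -3425760$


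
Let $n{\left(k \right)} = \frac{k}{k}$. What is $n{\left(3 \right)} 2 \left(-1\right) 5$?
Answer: $-10$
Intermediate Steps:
$n{\left(k \right)} = 1$
$n{\left(3 \right)} 2 \left(-1\right) 5 = 1 \cdot 2 \left(-1\right) 5 = 2 \left(-1\right) 5 = \left(-2\right) 5 = -10$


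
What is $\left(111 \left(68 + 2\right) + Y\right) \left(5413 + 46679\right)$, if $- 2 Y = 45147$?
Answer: $-771143922$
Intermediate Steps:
$Y = - \frac{45147}{2}$ ($Y = \left(- \frac{1}{2}\right) 45147 = - \frac{45147}{2} \approx -22574.0$)
$\left(111 \left(68 + 2\right) + Y\right) \left(5413 + 46679\right) = \left(111 \left(68 + 2\right) - \frac{45147}{2}\right) \left(5413 + 46679\right) = \left(111 \cdot 70 - \frac{45147}{2}\right) 52092 = \left(7770 - \frac{45147}{2}\right) 52092 = \left(- \frac{29607}{2}\right) 52092 = -771143922$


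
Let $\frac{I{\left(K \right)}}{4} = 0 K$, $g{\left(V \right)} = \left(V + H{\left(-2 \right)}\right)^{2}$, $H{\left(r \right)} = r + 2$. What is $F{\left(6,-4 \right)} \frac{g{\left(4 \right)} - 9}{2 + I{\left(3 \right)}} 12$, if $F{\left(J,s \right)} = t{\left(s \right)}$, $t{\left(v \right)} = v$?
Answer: $-168$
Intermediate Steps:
$F{\left(J,s \right)} = s$
$H{\left(r \right)} = 2 + r$
$g{\left(V \right)} = V^{2}$ ($g{\left(V \right)} = \left(V + \left(2 - 2\right)\right)^{2} = \left(V + 0\right)^{2} = V^{2}$)
$I{\left(K \right)} = 0$ ($I{\left(K \right)} = 4 \cdot 0 K = 4 \cdot 0 = 0$)
$F{\left(6,-4 \right)} \frac{g{\left(4 \right)} - 9}{2 + I{\left(3 \right)}} 12 = - 4 \frac{4^{2} - 9}{2 + 0} \cdot 12 = - 4 \frac{16 - 9}{2} \cdot 12 = - 4 \cdot 7 \cdot \frac{1}{2} \cdot 12 = \left(-4\right) \frac{7}{2} \cdot 12 = \left(-14\right) 12 = -168$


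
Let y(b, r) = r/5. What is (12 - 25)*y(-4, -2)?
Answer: 26/5 ≈ 5.2000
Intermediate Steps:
y(b, r) = r/5 (y(b, r) = r*(⅕) = r/5)
(12 - 25)*y(-4, -2) = (12 - 25)*((⅕)*(-2)) = -13*(-⅖) = 26/5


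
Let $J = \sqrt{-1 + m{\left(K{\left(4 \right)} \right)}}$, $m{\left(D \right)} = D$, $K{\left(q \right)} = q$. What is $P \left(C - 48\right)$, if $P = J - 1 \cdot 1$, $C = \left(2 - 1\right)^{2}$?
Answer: $47 - 47 \sqrt{3} \approx -34.406$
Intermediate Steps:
$J = \sqrt{3}$ ($J = \sqrt{-1 + 4} = \sqrt{3} \approx 1.732$)
$C = 1$ ($C = \left(2 - 1\right)^{2} = 1^{2} = 1$)
$P = -1 + \sqrt{3}$ ($P = \sqrt{3} - 1 \cdot 1 = \sqrt{3} - 1 = -1 + \sqrt{3} \approx 0.73205$)
$P \left(C - 48\right) = \left(-1 + \sqrt{3}\right) \left(1 - 48\right) = \left(-1 + \sqrt{3}\right) \left(-47\right) = 47 - 47 \sqrt{3}$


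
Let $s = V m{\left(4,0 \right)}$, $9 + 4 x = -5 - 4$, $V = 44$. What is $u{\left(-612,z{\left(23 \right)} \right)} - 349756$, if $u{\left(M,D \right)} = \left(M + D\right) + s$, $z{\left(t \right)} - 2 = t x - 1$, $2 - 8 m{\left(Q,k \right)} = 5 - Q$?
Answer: $-350465$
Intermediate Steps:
$m{\left(Q,k \right)} = - \frac{3}{8} + \frac{Q}{8}$ ($m{\left(Q,k \right)} = \frac{1}{4} - \frac{5 - Q}{8} = \frac{1}{4} + \left(- \frac{5}{8} + \frac{Q}{8}\right) = - \frac{3}{8} + \frac{Q}{8}$)
$x = - \frac{9}{2}$ ($x = - \frac{9}{4} + \frac{-5 - 4}{4} = - \frac{9}{4} + \frac{1}{4} \left(-9\right) = - \frac{9}{4} - \frac{9}{4} = - \frac{9}{2} \approx -4.5$)
$z{\left(t \right)} = 1 - \frac{9 t}{2}$ ($z{\left(t \right)} = 2 + \left(t \left(- \frac{9}{2}\right) - 1\right) = 2 - \left(1 + \frac{9 t}{2}\right) = 1 - \frac{9 t}{2}$)
$s = \frac{11}{2}$ ($s = 44 \left(- \frac{3}{8} + \frac{1}{8} \cdot 4\right) = 44 \left(- \frac{3}{8} + \frac{1}{2}\right) = 44 \cdot \frac{1}{8} = \frac{11}{2} \approx 5.5$)
$u{\left(M,D \right)} = \frac{11}{2} + D + M$ ($u{\left(M,D \right)} = \left(M + D\right) + \frac{11}{2} = \left(D + M\right) + \frac{11}{2} = \frac{11}{2} + D + M$)
$u{\left(-612,z{\left(23 \right)} \right)} - 349756 = \left(\frac{11}{2} + \left(1 - \frac{207}{2}\right) - 612\right) - 349756 = \left(\frac{11}{2} - \frac{205}{2} - 612\right) - 349756 = -709 - 349756 = -350465$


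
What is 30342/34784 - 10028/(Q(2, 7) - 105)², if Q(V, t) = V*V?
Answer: -19647605/177415792 ≈ -0.11074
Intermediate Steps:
Q(V, t) = V²
30342/34784 - 10028/(Q(2, 7) - 105)² = 30342/34784 - 10028/(2² - 105)² = 30342*(1/34784) - 10028/(4 - 105)² = 15171/17392 - 10028/((-101)²) = 15171/17392 - 10028/10201 = -19647605/177415792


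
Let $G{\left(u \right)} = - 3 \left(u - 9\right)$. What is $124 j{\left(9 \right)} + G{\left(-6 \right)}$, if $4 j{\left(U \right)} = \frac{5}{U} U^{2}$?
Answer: $1440$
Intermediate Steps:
$G{\left(u \right)} = 27 - 3 u$ ($G{\left(u \right)} = - 3 \left(-9 + u\right) = 27 - 3 u$)
$j{\left(U \right)} = \frac{5 U}{4}$ ($j{\left(U \right)} = \frac{\frac{5}{U} U^{2}}{4} = \frac{5 U}{4}$)
$124 j{\left(9 \right)} + G{\left(-6 \right)} = 124 \cdot \frac{5}{4} \cdot 9 + \left(27 - -18\right) = 124 \cdot \frac{45}{4} + \left(27 + 18\right) = 1395 + 45 = 1440$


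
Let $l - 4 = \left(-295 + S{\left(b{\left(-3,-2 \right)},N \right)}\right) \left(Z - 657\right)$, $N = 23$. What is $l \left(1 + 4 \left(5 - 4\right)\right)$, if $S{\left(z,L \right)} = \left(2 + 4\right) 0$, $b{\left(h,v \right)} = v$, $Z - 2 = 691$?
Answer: $-53080$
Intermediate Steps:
$Z = 693$ ($Z = 2 + 691 = 693$)
$S{\left(z,L \right)} = 0$ ($S{\left(z,L \right)} = 6 \cdot 0 = 0$)
$l = -10616$ ($l = 4 + \left(-295 + 0\right) \left(693 - 657\right) = 4 - 10620 = -10616$)
$l \left(1 + 4 \left(5 - 4\right)\right) = - 10616 \left(1 + 4 \left(5 - 4\right)\right) = - 10616 \left(1 + 4 \cdot 1\right) = - 10616 \left(1 + 4\right) = \left(-10616\right) 5 = -53080$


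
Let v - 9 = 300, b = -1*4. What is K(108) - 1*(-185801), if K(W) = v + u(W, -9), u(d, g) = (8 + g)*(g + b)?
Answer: 186123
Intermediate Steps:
b = -4
v = 309 (v = 9 + 300 = 309)
u(d, g) = (-4 + g)*(8 + g) (u(d, g) = (8 + g)*(g - 4) = (8 + g)*(-4 + g) = (-4 + g)*(8 + g))
K(W) = 322 (K(W) = 309 + (-32 + (-9)² + 4*(-9)) = 309 + (-32 + 81 - 36) = 309 + 13 = 322)
K(108) - 1*(-185801) = 322 - 1*(-185801) = 322 + 185801 = 186123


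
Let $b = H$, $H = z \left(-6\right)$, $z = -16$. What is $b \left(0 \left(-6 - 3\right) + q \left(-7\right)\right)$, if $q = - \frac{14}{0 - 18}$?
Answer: $- \frac{1568}{3} \approx -522.67$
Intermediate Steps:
$q = \frac{7}{9}$ ($q = - \frac{14}{0 - 18} = - \frac{14}{-18} = \left(-14\right) \left(- \frac{1}{18}\right) = \frac{7}{9} \approx 0.77778$)
$H = 96$ ($H = \left(-16\right) \left(-6\right) = 96$)
$b = 96$
$b \left(0 \left(-6 - 3\right) + q \left(-7\right)\right) = 96 \left(0 \left(-6 - 3\right) + \frac{7}{9} \left(-7\right)\right) = 96 \left(0 \left(-9\right) - \frac{49}{9}\right) = 96 \left(0 - \frac{49}{9}\right) = 96 \left(- \frac{49}{9}\right) = - \frac{1568}{3}$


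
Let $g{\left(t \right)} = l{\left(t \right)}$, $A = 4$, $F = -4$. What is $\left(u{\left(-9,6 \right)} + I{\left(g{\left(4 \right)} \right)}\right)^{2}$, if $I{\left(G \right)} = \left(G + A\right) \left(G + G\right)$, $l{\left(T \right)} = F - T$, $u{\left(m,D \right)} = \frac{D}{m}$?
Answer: $\frac{36100}{9} \approx 4011.1$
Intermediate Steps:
$l{\left(T \right)} = -4 - T$
$g{\left(t \right)} = -4 - t$
$I{\left(G \right)} = 2 G \left(4 + G\right)$ ($I{\left(G \right)} = \left(G + 4\right) \left(G + G\right) = \left(4 + G\right) 2 G = 2 G \left(4 + G\right)$)
$\left(u{\left(-9,6 \right)} + I{\left(g{\left(4 \right)} \right)}\right)^{2} = \left(\frac{6}{-9} + 2 \left(-4 - 4\right) \left(4 - 8\right)\right)^{2} = \left(6 \left(- \frac{1}{9}\right) + 2 \left(-4 - 4\right) \left(4 - 8\right)\right)^{2} = \left(- \frac{2}{3} + 2 \left(-8\right) \left(4 - 8\right)\right)^{2} = \left(- \frac{2}{3} + 2 \left(-8\right) \left(-4\right)\right)^{2} = \left(- \frac{2}{3} + 64\right)^{2} = \left(\frac{190}{3}\right)^{2} = \frac{36100}{9}$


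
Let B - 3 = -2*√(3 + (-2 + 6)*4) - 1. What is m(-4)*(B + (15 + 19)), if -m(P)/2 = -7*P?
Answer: -2016 + 112*√19 ≈ -1527.8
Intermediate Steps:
m(P) = 14*P (m(P) = -(-14)*P = 14*P)
B = 2 - 2*√19 (B = 3 + (-2*√(3 + (-2 + 6)*4) - 1) = 3 + (-2*√(3 + 4*4) - 1) = 3 + (-2*√(3 + 16) - 1) = 3 + (-2*√19 - 1) = 3 + (-1 - 2*√19) = 2 - 2*√19 ≈ -6.7178)
m(-4)*(B + (15 + 19)) = (14*(-4))*((2 - 2*√19) + (15 + 19)) = -56*((2 - 2*√19) + 34) = -56*(36 - 2*√19) = -2016 + 112*√19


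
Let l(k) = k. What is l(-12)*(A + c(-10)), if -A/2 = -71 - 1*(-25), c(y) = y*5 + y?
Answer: -384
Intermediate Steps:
c(y) = 6*y (c(y) = 5*y + y = 6*y)
A = 92 (A = -2*(-71 - 1*(-25)) = -2*(-71 + 25) = -2*(-46) = 92)
l(-12)*(A + c(-10)) = -12*(92 + 6*(-10)) = -12*(92 - 60) = -12*32 = -384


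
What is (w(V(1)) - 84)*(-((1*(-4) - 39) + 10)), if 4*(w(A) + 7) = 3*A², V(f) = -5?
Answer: -9537/4 ≈ -2384.3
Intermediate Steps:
w(A) = -7 + 3*A²/4 (w(A) = -7 + (3*A²)/4 = -7 + 3*A²/4)
(w(V(1)) - 84)*(-((1*(-4) - 39) + 10)) = ((-7 + (¾)*(-5)²) - 84)*(-((1*(-4) - 39) + 10)) = ((-7 + (¾)*25) - 84)*(-((-4 - 39) + 10)) = ((-7 + 75/4) - 84)*(-(-43 + 10)) = (47/4 - 84)*(-1*(-33)) = -289/4*33 = -9537/4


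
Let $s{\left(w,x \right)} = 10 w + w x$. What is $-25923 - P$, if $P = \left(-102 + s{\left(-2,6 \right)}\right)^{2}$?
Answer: $-43879$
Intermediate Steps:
$P = 17956$ ($P = \left(-102 - 2 \left(10 + 6\right)\right)^{2} = \left(-102 - 32\right)^{2} = \left(-134\right)^{2} = 17956$)
$-25923 - P = -25923 - 17956 = -43879$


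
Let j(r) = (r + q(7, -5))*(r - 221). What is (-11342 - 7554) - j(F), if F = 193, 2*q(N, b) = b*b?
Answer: -13142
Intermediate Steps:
q(N, b) = b²/2 (q(N, b) = (b*b)/2 = b²/2)
j(r) = (-221 + r)*(25/2 + r) (j(r) = (r + (½)*(-5)²)*(r - 221) = (r + (½)*25)*(-221 + r) = (r + 25/2)*(-221 + r) = (25/2 + r)*(-221 + r) = (-221 + r)*(25/2 + r))
(-11342 - 7554) - j(F) = (-11342 - 7554) - (-5525/2 + 193² - 417/2*193) = -18896 - (-5525/2 + 37249 - 80481/2) = -18896 - 1*(-5754) = -18896 + 5754 = -13142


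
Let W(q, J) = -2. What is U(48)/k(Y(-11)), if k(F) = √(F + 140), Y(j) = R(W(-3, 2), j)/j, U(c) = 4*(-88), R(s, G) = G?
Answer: -352*√141/141 ≈ -29.644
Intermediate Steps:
U(c) = -352
Y(j) = 1 (Y(j) = j/j = 1)
k(F) = √(140 + F)
U(48)/k(Y(-11)) = -352/√(140 + 1) = -352*√141/141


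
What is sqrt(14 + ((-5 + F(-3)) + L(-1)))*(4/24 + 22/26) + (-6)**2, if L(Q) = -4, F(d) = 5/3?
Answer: 36 + 79*sqrt(15)/117 ≈ 38.615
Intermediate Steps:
F(d) = 5/3 (F(d) = 5*(1/3) = 5/3)
sqrt(14 + ((-5 + F(-3)) + L(-1)))*(4/24 + 22/26) + (-6)**2 = sqrt(14 + ((-5 + 5/3) - 4))*(4/24 + 22/26) + (-6)**2 = sqrt(14 + (-10/3 - 4))*(4*(1/24) + 22*(1/26)) + 36 = sqrt(14 - 22/3)*(1/6 + 11/13) + 36 = sqrt(20/3)*(79/78) + 36 = (2*sqrt(15)/3)*(79/78) + 36 = 79*sqrt(15)/117 + 36 = 36 + 79*sqrt(15)/117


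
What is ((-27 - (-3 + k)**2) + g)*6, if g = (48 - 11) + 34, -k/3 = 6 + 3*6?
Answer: -33486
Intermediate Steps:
k = -72 (k = -3*(6 + 3*6) = -3*(6 + 18) = -3*24 = -72)
g = 71 (g = 37 + 34 = 71)
((-27 - (-3 + k)**2) + g)*6 = ((-27 - (-3 - 72)**2) + 71)*6 = ((-27 - 1*(-75)**2) + 71)*6 = ((-27 - 1*5625) + 71)*6 = ((-27 - 5625) + 71)*6 = (-5652 + 71)*6 = -5581*6 = -33486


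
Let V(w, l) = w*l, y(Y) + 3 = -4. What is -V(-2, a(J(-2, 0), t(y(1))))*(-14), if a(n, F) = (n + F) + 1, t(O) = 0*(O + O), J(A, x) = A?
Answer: 28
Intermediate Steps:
y(Y) = -7 (y(Y) = -3 - 4 = -7)
t(O) = 0 (t(O) = 0*(2*O) = 0)
a(n, F) = 1 + F + n (a(n, F) = (F + n) + 1 = 1 + F + n)
V(w, l) = l*w
-V(-2, a(J(-2, 0), t(y(1))))*(-14) = -(1 + 0 - 2)*(-2)*(-14) = -(-1)*(-2)*(-14) = -1*2*(-14) = -2*(-14) = 28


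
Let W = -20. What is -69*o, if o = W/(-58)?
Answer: -690/29 ≈ -23.793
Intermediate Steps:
o = 10/29 (o = -20/(-58) = -20*(-1/58) = 10/29 ≈ 0.34483)
-69*o = -69*10/29 = -690/29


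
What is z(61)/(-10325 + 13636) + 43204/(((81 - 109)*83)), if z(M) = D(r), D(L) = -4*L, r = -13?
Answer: -5104557/274813 ≈ -18.575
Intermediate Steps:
z(M) = 52 (z(M) = -4*(-13) = 52)
z(61)/(-10325 + 13636) + 43204/(((81 - 109)*83)) = 52/(-10325 + 13636) + 43204/(((81 - 109)*83)) = 52/3311 + 43204/((-28*83)) = 52*(1/3311) + 43204/(-2324) = 52/3311 + 43204*(-1/2324) = 52/3311 - 1543/83 = -5104557/274813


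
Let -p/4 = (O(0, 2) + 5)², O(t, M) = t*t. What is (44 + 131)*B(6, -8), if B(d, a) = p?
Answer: -17500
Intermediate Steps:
O(t, M) = t²
p = -100 (p = -4*(0² + 5)² = -4*(0 + 5)² = -4*5² = -4*25 = -100)
B(d, a) = -100
(44 + 131)*B(6, -8) = (44 + 131)*(-100) = 175*(-100) = -17500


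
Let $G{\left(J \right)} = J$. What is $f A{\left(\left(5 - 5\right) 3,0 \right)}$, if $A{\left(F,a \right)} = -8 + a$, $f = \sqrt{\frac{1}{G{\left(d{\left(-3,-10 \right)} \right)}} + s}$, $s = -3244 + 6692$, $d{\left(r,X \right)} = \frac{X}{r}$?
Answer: $- \frac{4 \sqrt{344830}}{5} \approx -469.78$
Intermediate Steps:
$s = 3448$
$f = \frac{\sqrt{344830}}{10}$ ($f = \sqrt{\frac{1}{\left(-10\right) \frac{1}{-3}} + 3448} = \sqrt{\frac{1}{\left(-10\right) \left(- \frac{1}{3}\right)} + 3448} = \sqrt{\frac{1}{\frac{10}{3}} + 3448} = \sqrt{\frac{3}{10} + 3448} = \sqrt{\frac{34483}{10}} = \frac{\sqrt{344830}}{10} \approx 58.722$)
$f A{\left(\left(5 - 5\right) 3,0 \right)} = \frac{\sqrt{344830}}{10} \left(-8 + 0\right) = \frac{\sqrt{344830}}{10} \left(-8\right) = - \frac{4 \sqrt{344830}}{5}$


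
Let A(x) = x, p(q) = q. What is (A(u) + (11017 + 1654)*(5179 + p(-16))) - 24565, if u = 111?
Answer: 65395919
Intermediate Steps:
(A(u) + (11017 + 1654)*(5179 + p(-16))) - 24565 = (111 + (11017 + 1654)*(5179 - 16)) - 24565 = (111 + 12671*5163) - 24565 = (111 + 65420373) - 24565 = 65420484 - 24565 = 65395919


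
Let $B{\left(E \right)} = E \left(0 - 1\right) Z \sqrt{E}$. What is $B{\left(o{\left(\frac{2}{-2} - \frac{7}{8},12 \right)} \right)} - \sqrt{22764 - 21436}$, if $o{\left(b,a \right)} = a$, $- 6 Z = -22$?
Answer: $- 88 \sqrt{3} - 4 \sqrt{83} \approx -188.86$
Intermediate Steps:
$Z = \frac{11}{3}$ ($Z = \left(- \frac{1}{6}\right) \left(-22\right) = \frac{11}{3} \approx 3.6667$)
$B{\left(E \right)} = - \frac{11 E^{\frac{3}{2}}}{3}$ ($B{\left(E \right)} = E \left(0 - 1\right) \frac{11}{3} \sqrt{E} = E \left(-1\right) \frac{11}{3} \sqrt{E} = - E \frac{11}{3} \sqrt{E} = - \frac{11 E}{3} \sqrt{E} = - \frac{11 E^{\frac{3}{2}}}{3}$)
$B{\left(o{\left(\frac{2}{-2} - \frac{7}{8},12 \right)} \right)} - \sqrt{22764 - 21436} = - \frac{11 \cdot 12^{\frac{3}{2}}}{3} - \sqrt{22764 - 21436} = - \frac{11 \cdot 24 \sqrt{3}}{3} - \sqrt{1328} = - 88 \sqrt{3} - 4 \sqrt{83}$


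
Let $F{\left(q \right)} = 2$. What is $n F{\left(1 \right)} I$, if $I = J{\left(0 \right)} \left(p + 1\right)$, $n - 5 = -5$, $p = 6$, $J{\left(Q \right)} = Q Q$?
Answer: $0$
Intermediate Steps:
$J{\left(Q \right)} = Q^{2}$
$n = 0$ ($n = 5 - 5 = 0$)
$I = 0$ ($I = 0^{2} \left(6 + 1\right) = 0 \cdot 7 = 0$)
$n F{\left(1 \right)} I = 0 \cdot 2 \cdot 0 = 0 \cdot 0 = 0$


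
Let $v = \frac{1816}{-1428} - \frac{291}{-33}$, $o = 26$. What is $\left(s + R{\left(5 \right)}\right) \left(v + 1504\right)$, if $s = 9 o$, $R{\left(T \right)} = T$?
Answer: $\frac{1418666477}{3927} \approx 3.6126 \cdot 10^{5}$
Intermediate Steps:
$s = 234$ ($s = 9 \cdot 26 = 234$)
$v = \frac{29635}{3927}$ ($v = 1816 \left(- \frac{1}{1428}\right) - - \frac{97}{11} = - \frac{454}{357} + \frac{97}{11} = \frac{29635}{3927} \approx 7.5465$)
$\left(s + R{\left(5 \right)}\right) \left(v + 1504\right) = \left(234 + 5\right) \left(\frac{29635}{3927} + 1504\right) = 239 \cdot \frac{5935843}{3927} = \frac{1418666477}{3927}$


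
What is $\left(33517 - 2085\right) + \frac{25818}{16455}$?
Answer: $\frac{172413126}{5485} \approx 31434.0$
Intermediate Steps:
$\left(33517 - 2085\right) + \frac{25818}{16455} = 31432 + 25818 \cdot \frac{1}{16455} = 31432 + \frac{8606}{5485} = \frac{172413126}{5485}$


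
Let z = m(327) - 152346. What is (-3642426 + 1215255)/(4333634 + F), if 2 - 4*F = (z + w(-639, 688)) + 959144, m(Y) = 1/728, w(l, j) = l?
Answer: -2355973984/4010886637 ≈ -0.58739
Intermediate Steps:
m(Y) = 1/728
z = -110907887/728 (z = 1/728 - 152346 = -110907887/728 ≈ -1.5235e+5)
F = -586882297/2912 (F = ½ - ((-110907887/728 - 639) + 959144)/4 = ½ - (-111373079/728 + 959144)/4 = ½ - ¼*586883753/728 = ½ - 586883753/2912 = -586882297/2912 ≈ -2.0154e+5)
(-3642426 + 1215255)/(4333634 + F) = (-3642426 + 1215255)/(4333634 - 586882297/2912) = -2427171/12032659911/2912 = -2427171*2912/12032659911 = -2355973984/4010886637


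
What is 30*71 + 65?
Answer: 2195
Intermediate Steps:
30*71 + 65 = 2130 + 65 = 2195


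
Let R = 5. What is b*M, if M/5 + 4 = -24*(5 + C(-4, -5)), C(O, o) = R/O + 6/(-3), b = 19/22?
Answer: -2185/11 ≈ -198.64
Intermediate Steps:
b = 19/22 (b = 19*(1/22) = 19/22 ≈ 0.86364)
C(O, o) = -2 + 5/O (C(O, o) = 5/O + 6/(-3) = 5/O + 6*(-⅓) = 5/O - 2 = -2 + 5/O)
M = -230 (M = -20 + 5*(-24*(5 + (-2 + 5/(-4)))) = -20 + 5*(-24*(5 + (-2 + 5*(-¼)))) = -20 + 5*(-24*(5 + (-2 - 5/4))) = -20 + 5*(-24*(5 - 13/4)) = -20 + 5*(-24*7/4) = -20 + 5*(-42) = -20 - 210 = -230)
b*M = (19/22)*(-230) = -2185/11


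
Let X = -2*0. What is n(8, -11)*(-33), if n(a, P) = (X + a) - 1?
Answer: -231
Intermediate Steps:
X = 0
n(a, P) = -1 + a (n(a, P) = (0 + a) - 1 = a - 1 = -1 + a)
n(8, -11)*(-33) = (-1 + 8)*(-33) = 7*(-33) = -231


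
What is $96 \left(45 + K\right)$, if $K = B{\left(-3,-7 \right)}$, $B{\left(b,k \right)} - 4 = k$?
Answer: $4032$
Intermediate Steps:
$B{\left(b,k \right)} = 4 + k$
$K = -3$ ($K = 4 - 7 = -3$)
$96 \left(45 + K\right) = 96 \left(45 - 3\right) = 96 \cdot 42 = 4032$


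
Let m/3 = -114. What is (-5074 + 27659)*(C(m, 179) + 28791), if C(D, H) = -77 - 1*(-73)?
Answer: 650154395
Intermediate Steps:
m = -342 (m = 3*(-114) = -342)
C(D, H) = -4 (C(D, H) = -77 + 73 = -4)
(-5074 + 27659)*(C(m, 179) + 28791) = (-5074 + 27659)*(-4 + 28791) = 22585*28787 = 650154395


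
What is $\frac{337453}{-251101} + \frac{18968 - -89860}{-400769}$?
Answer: $- \frac{162567520985}{100633496669} \approx -1.6154$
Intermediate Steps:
$\frac{337453}{-251101} + \frac{18968 - -89860}{-400769} = 337453 \left(- \frac{1}{251101}\right) + \left(18968 + 89860\right) \left(- \frac{1}{400769}\right) = - \frac{337453}{251101} + 108828 \left(- \frac{1}{400769}\right) = - \frac{337453}{251101} - \frac{108828}{400769} = - \frac{162567520985}{100633496669}$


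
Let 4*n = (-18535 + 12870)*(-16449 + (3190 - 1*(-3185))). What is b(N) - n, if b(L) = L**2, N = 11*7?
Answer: -28522747/2 ≈ -1.4261e+7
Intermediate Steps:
N = 77
n = 28534605/2 (n = ((-18535 + 12870)*(-16449 + (3190 - 1*(-3185))))/4 = (-5665*(-16449 + (3190 + 3185)))/4 = (-5665*(-16449 + 6375))/4 = (-5665*(-10074))/4 = (1/4)*57069210 = 28534605/2 ≈ 1.4267e+7)
b(N) - n = 77**2 - 1*28534605/2 = 5929 - 28534605/2 = -28522747/2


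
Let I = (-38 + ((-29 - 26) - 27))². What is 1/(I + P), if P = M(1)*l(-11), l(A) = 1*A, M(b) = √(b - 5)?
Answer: 3600/51840121 + 11*I/103680242 ≈ 6.9444e-5 + 1.061e-7*I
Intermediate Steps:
M(b) = √(-5 + b)
l(A) = A
I = 14400 (I = (-38 + (-55 - 27))² = (-38 - 82)² = (-120)² = 14400)
P = -22*I (P = √(-5 + 1)*(-11) = √(-4)*(-11) = (2*I)*(-11) = -22*I ≈ -22.0*I)
1/(I + P) = 1/(14400 - 22*I) = (14400 + 22*I)/207360484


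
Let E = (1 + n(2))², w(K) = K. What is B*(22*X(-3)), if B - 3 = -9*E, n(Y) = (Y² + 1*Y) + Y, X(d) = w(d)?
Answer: 47916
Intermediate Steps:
X(d) = d
n(Y) = Y² + 2*Y (n(Y) = (Y² + Y) + Y = (Y + Y²) + Y = Y² + 2*Y)
E = 81 (E = (1 + 2*(2 + 2))² = (1 + 2*4)² = (1 + 8)² = 9² = 81)
B = -726 (B = 3 - 9*81 = 3 - 729 = -726)
B*(22*X(-3)) = -15972*(-3) = -726*(-66) = 47916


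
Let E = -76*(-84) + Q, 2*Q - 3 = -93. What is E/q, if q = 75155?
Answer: 6339/75155 ≈ 0.084346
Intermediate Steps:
Q = -45 (Q = 3/2 + (½)*(-93) = 3/2 - 93/2 = -45)
E = 6339 (E = -76*(-84) - 45 = 6384 - 45 = 6339)
E/q = 6339/75155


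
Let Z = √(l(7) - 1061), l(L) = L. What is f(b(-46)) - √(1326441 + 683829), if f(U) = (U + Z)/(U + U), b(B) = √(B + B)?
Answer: ½ - √2010270 + √24242/92 ≈ -1415.6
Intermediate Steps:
Z = I*√1054 (Z = √(7 - 1061) = √(-1054) = I*√1054 ≈ 32.465*I)
b(B) = √2*√B (b(B) = √(2*B) = √2*√B)
f(U) = (U + I*√1054)/(2*U) (f(U) = (U + I*√1054)/(U + U) = (U + I*√1054)/((2*U)) = (U + I*√1054)*(1/(2*U)) = (U + I*√1054)/(2*U))
f(b(-46)) - √(1326441 + 683829) = (√2*√(-46) + I*√1054)/(2*((√2*√(-46)))) - √(1326441 + 683829) = (√2*(I*√46) + I*√1054)/(2*((√2*(I*√46)))) - √2010270 = (2*I*√23 + I*√1054)/(2*((2*I*√23))) - √2010270 = (-I*√23/46)*(I*√1054 + 2*I*√23)/2 - √2010270 = -I*√23*(I*√1054 + 2*I*√23)/92 - √2010270 = -√2010270 - I*√23*(I*√1054 + 2*I*√23)/92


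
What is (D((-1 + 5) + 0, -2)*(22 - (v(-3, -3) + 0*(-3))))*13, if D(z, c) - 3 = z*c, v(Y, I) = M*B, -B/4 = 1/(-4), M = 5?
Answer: -1105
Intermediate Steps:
B = 1 (B = -4/(-4) = -4*(-¼) = 1)
v(Y, I) = 5 (v(Y, I) = 5*1 = 5)
D(z, c) = 3 + c*z (D(z, c) = 3 + z*c = 3 + c*z)
(D((-1 + 5) + 0, -2)*(22 - (v(-3, -3) + 0*(-3))))*13 = ((3 - 2*((-1 + 5) + 0))*(22 - (5 + 0*(-3))))*13 = ((3 - 2*(4 + 0))*(22 - (5 + 0)))*13 = ((3 - 2*4)*(22 - 1*5))*13 = ((3 - 8)*(22 - 5))*13 = -5*17*13 = -85*13 = -1105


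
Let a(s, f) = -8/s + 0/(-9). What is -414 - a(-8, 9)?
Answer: -415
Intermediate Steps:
a(s, f) = -8/s (a(s, f) = -8/s + 0*(-⅑) = -8/s + 0 = -8/s)
-414 - a(-8, 9) = -414 - (-8)/(-8) = -414 - (-8)*(-1)/8 = -414 - 1*1 = -414 - 1 = -415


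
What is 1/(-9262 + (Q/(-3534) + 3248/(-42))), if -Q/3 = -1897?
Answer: -3534/33010895 ≈ -0.00010706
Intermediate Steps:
Q = 5691 (Q = -3*(-1897) = 5691)
1/(-9262 + (Q/(-3534) + 3248/(-42))) = 1/(-9262 + (5691/(-3534) + 3248/(-42))) = 1/(-9262 + (5691*(-1/3534) + 3248*(-1/42))) = 1/(-9262 + (-1897/1178 - 232/3)) = 1/(-9262 - 278987/3534) = 1/(-33010895/3534) = -3534/33010895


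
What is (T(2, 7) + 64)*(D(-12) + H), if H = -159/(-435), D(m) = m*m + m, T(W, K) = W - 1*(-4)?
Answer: 268702/29 ≈ 9265.6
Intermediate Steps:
T(W, K) = 4 + W (T(W, K) = W + 4 = 4 + W)
D(m) = m + m² (D(m) = m² + m = m + m²)
H = 53/145 (H = -159*(-1/435) = 53/145 ≈ 0.36552)
(T(2, 7) + 64)*(D(-12) + H) = ((4 + 2) + 64)*(-12*(1 - 12) + 53/145) = (6 + 64)*(-12*(-11) + 53/145) = 70*(132 + 53/145) = 70*(19193/145) = 268702/29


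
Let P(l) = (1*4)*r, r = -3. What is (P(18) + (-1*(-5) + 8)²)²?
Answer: 24649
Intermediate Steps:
P(l) = -12 (P(l) = (1*4)*(-3) = 4*(-3) = -12)
(P(18) + (-1*(-5) + 8)²)² = (-12 + (-1*(-5) + 8)²)² = (-12 + (5 + 8)²)² = (-12 + 13²)² = (-12 + 169)² = 157² = 24649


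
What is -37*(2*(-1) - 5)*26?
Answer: 6734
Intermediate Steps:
-37*(2*(-1) - 5)*26 = -37*(-2 - 5)*26 = -37*(-7)*26 = 259*26 = 6734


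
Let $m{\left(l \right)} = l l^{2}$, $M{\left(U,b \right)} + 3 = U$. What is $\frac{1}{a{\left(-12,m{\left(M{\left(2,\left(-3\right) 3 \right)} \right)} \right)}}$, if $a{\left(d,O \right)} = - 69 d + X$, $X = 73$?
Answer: $\frac{1}{901} \approx 0.0011099$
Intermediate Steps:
$M{\left(U,b \right)} = -3 + U$
$m{\left(l \right)} = l^{3}$
$a{\left(d,O \right)} = 73 - 69 d$ ($a{\left(d,O \right)} = - 69 d + 73 = 73 - 69 d$)
$\frac{1}{a{\left(-12,m{\left(M{\left(2,\left(-3\right) 3 \right)} \right)} \right)}} = \frac{1}{73 - -828} = \frac{1}{73 + 828} = \frac{1}{901}$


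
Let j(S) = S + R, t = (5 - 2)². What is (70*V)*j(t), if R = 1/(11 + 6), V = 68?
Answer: 43120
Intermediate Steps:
t = 9 (t = 3² = 9)
R = 1/17 ≈ 0.058824
j(S) = 1/17 + S (j(S) = S + 1/17 = 1/17 + S)
(70*V)*j(t) = (70*68)*(1/17 + 9) = 4760*(154/17) = 43120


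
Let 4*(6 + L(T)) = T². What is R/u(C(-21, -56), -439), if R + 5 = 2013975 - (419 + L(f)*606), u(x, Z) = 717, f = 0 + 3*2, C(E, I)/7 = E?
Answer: 2011733/717 ≈ 2805.8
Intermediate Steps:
C(E, I) = 7*E
f = 6 (f = 0 + 6 = 6)
L(T) = -6 + T²/4
R = 2011733 (R = -5 + (2013975 - (419 + (-6 + (¼)*6²)*606)) = -5 + (2013975 - (419 + (-6 + (¼)*36)*606)) = -5 + (2013975 - (419 + (-6 + 9)*606)) = -5 + (2013975 - (419 + 3*606)) = -5 + (2013975 - (419 + 1818)) = -5 + (2013975 - 1*2237) = -5 + (2013975 - 2237) = -5 + 2011738 = 2011733)
R/u(C(-21, -56), -439) = 2011733/717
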